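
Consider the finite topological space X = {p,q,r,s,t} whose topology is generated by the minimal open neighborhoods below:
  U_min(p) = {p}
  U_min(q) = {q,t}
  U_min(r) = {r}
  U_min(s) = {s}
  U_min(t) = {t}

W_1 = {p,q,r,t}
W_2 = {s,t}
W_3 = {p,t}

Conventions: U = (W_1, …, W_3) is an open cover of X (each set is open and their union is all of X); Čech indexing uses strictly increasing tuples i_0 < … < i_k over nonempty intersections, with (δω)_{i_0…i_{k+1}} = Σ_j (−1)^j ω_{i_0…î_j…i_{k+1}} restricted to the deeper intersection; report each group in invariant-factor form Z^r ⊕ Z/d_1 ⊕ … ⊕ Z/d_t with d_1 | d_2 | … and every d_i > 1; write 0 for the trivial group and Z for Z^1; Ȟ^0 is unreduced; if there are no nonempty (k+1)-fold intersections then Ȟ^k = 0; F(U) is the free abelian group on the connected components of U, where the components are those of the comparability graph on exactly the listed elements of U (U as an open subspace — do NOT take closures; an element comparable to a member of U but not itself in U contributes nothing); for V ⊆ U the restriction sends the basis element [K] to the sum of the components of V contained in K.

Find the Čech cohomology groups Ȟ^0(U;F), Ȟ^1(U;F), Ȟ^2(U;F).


cover nerve:
  W12={t} W13={p,t} W23={t}
  W123={t}
components per intersection:
  W1: {p} {q,t} {r}
  W2: {s} {t}
  W3: {p} {t}
  W12: {t}
  W13: {p} {t}
  W23: {t}
  W123: {t}
C dims 7,4,1; δ0: rk 3, SNF 1^3; δ1: rk 1, SNF 1^1
Ȟ^0: (7−3)−0=4 ⇒ Z^4
Ȟ^1: (4−1)−3=0 ⇒ 0
Ȟ^2: (1−0)−1=0 ⇒ 0

Ȟ^0 ≅ Z^4; Ȟ^1 ≅ 0; Ȟ^2 ≅ 0


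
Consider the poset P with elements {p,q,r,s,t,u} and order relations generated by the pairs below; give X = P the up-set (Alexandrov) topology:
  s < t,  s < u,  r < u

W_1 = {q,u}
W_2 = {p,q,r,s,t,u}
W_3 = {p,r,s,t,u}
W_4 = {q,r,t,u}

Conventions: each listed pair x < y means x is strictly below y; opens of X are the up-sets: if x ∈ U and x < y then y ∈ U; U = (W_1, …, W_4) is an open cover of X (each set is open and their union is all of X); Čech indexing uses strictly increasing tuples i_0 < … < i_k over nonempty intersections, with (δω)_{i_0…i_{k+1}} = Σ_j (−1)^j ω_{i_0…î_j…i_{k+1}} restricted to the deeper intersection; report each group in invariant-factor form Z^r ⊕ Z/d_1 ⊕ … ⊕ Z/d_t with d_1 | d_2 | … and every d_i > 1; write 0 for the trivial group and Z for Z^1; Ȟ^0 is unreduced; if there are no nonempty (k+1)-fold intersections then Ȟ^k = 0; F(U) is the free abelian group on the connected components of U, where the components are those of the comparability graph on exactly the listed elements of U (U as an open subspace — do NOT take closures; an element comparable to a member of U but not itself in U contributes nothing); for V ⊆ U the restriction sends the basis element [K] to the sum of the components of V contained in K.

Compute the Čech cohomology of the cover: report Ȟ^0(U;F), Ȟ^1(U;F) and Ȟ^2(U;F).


Ȟ^0 ≅ Z^3, Ȟ^1 ≅ 0, Ȟ^2 ≅ 0

intersection data:
  W12={q,u} W13={u} W14={q,u} W23={p,r,s,t,u} W24={q,r,t,u} W34={r,t,u}
  W123={u} W124={q,u} W134={u} W234={r,t,u}
  W1234={u}
components per intersection:
  W1: {q} {u}
  W2: {p} {q} {r,s,t,u}
  W3: {p} {r,s,t,u}
  W4: {q} {r,u} {t}
  W12: {q} {u}
  W13: {u}
  W14: {q} {u}
  W23: {p} {r,s,t,u}
  W24: {q} {r,u} {t}
  W34: {r,u} {t}
  W123: {u}
  W124: {q} {u}
  W134: {u}
  W234: {r,u} {t}
  W1234: {u}
C dims 10,12,6,1; δ0: rk 7, SNF 1^7; δ1: rk 5, SNF 1^5; δ2: rk 1, SNF 1^1
Ȟ^0 = (10 − 7) − 0 = 3, so Ȟ^0 ≅ Z^3
Ȟ^1 = (12 − 5) − 7 = 0, so Ȟ^1 ≅ 0
Ȟ^2 = (6 − 1) − 5 = 0, so Ȟ^2 ≅ 0


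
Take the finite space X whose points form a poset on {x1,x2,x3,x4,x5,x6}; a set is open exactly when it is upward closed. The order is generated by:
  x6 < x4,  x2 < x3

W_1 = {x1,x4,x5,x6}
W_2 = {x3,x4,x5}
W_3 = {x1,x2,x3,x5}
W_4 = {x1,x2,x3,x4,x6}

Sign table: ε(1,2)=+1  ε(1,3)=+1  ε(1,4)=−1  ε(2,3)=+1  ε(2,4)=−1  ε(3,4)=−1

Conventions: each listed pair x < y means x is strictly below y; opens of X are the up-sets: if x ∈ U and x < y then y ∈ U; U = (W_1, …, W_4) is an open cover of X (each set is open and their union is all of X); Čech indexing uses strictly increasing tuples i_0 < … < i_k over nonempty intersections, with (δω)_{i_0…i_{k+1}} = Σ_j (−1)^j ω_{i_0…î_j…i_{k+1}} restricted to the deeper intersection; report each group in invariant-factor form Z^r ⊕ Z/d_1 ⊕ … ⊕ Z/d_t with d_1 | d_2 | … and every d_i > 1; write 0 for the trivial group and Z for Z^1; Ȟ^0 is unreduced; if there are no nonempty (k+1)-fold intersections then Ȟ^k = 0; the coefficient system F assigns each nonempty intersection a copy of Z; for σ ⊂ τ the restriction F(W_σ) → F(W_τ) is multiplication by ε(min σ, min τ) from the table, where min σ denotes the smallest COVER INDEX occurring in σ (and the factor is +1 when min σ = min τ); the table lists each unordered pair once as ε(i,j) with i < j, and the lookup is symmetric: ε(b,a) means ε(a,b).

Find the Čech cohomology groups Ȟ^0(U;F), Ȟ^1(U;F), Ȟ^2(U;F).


Ȟ^0 = Z; Ȟ^1 = 0; Ȟ^2 = Z

cover nerve:
  W12={x4,x5} W13={x1,x5} W14={x1,x4,x6} W23={x3,x5} W24={x3,x4} W34={x1,x2,x3}
  W123={x5} W124={x4} W134={x1} W234={x3}
C dims 4,6,4; δ0: rk 3, SNF 1^3; δ1: rk 3, SNF 1^3
Ȟ^0: (4−3)−0=1 ⇒ Z
Ȟ^1: (6−3)−3=0 ⇒ 0
Ȟ^2: (4−0)−3=1 ⇒ Z


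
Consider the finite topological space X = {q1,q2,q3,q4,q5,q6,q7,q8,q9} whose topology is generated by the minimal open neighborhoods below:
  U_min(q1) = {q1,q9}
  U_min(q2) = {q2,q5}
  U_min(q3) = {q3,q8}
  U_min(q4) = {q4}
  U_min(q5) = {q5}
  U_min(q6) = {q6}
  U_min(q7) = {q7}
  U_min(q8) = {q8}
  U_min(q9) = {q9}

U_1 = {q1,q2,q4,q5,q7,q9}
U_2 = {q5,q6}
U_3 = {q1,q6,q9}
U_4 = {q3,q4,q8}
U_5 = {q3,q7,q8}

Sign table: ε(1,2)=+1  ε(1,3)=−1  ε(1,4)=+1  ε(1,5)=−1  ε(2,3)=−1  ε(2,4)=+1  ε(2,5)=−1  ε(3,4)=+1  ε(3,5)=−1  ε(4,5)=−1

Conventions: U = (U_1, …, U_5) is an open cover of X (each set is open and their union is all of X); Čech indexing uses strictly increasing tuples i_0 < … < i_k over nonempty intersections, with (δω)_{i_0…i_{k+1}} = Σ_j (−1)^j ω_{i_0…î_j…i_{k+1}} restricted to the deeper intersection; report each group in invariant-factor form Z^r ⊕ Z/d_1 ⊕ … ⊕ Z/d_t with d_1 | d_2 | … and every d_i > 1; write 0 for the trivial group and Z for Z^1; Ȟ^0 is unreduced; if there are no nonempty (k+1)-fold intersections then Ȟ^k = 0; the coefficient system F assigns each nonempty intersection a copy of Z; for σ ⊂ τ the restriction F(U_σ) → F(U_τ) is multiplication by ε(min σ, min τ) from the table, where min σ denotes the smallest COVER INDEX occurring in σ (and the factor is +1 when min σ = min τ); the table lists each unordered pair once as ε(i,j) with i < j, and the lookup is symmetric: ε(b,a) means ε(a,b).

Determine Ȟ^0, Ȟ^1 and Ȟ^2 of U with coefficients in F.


Ȟ^0 ≅ Z,  Ȟ^1 ≅ Z^2,  Ȟ^2 ≅ 0

cover nerve:
  U12={q5} U13={q1,q9} U14={q4} U15={q7} U23={q6} U45={q3,q8}
C dims 5,6; δ0: rk 4, SNF 1^4
Ȟ^0: (5−4)−0=1 ⇒ Z
Ȟ^1: (6−0)−4=2 ⇒ Z^2
Ȟ^2: (0−0)−0=0 ⇒ 0


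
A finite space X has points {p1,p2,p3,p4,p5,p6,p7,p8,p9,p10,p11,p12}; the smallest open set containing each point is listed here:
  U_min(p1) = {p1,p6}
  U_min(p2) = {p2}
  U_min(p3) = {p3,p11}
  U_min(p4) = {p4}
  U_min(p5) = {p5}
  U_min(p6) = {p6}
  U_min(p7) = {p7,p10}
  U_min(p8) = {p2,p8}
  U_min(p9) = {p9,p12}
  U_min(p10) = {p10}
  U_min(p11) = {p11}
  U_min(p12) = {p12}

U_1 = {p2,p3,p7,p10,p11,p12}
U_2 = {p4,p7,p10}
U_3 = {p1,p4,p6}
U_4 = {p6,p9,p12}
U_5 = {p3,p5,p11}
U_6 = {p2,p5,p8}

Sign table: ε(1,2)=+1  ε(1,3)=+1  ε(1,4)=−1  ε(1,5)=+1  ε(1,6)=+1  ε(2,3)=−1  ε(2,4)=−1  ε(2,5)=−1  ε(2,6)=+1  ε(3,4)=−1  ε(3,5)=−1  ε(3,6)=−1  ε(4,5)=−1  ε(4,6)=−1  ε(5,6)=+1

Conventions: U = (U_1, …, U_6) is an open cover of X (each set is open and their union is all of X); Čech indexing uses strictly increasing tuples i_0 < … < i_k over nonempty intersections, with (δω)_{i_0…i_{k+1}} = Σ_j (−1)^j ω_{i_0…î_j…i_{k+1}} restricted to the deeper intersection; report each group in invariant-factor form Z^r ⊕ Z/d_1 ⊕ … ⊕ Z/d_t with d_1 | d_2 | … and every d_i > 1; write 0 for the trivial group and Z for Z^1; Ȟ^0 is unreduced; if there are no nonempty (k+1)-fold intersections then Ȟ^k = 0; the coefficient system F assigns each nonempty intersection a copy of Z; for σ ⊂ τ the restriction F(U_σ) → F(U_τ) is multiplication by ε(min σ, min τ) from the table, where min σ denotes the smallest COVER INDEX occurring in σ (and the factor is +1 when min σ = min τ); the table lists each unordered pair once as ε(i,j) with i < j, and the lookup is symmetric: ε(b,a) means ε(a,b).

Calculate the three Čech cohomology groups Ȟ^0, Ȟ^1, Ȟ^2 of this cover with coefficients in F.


nonempty intersections:
  U12={p7,p10} U14={p12} U15={p3,p11} U16={p2} U23={p4} U34={p6} U56={p5}
C dims 6,7; δ0: rk 6, SNF 1^5·2
Ȟ^0: (6−6)−0=0 ⇒ 0
Ȟ^1: (7−0)−6=1 plus torsion [2] ⇒ Z ⊕ Z/2
Ȟ^2: (0−0)−0=0 ⇒ 0

Ȟ^0(U;F) ≅ 0,  Ȟ^1(U;F) ≅ Z ⊕ Z/2,  Ȟ^2(U;F) ≅ 0


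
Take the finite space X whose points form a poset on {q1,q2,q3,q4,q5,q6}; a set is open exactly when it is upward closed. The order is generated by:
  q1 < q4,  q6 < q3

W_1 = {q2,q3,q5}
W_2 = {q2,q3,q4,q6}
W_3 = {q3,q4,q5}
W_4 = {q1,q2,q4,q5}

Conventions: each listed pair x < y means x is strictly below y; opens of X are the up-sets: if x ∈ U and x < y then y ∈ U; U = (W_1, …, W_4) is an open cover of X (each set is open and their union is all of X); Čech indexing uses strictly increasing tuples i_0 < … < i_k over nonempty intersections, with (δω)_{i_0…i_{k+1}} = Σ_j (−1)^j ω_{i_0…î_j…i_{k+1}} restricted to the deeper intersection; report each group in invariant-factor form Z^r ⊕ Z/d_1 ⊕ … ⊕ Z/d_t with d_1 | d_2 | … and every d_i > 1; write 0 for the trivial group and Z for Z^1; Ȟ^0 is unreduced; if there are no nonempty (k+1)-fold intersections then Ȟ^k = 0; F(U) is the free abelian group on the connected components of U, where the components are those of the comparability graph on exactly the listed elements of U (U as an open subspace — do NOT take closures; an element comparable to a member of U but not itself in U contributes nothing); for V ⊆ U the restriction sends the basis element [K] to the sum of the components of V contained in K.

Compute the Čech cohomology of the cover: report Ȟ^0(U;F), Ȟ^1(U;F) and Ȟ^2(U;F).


nonempty intersections:
  W12={q2,q3} W13={q3,q5} W14={q2,q5} W23={q3,q4} W24={q2,q4} W34={q4,q5}
  W123={q3} W124={q2} W134={q5} W234={q4}
components per intersection:
  W1: {q2} {q3} {q5}
  W2: {q2} {q3,q6} {q4}
  W3: {q3} {q4} {q5}
  W4: {q1,q4} {q2} {q5}
  W12: {q2} {q3}
  W13: {q3} {q5}
  W14: {q2} {q5}
  W23: {q3} {q4}
  W24: {q2} {q4}
  W34: {q4} {q5}
  W123: {q3}
  W124: {q2}
  W134: {q5}
  W234: {q4}
C dims 12,12,4; δ0: rk 8, SNF 1^8; δ1: rk 4, SNF 1^4
Ȟ^0: (12−8)−0=4 ⇒ Z^4
Ȟ^1: (12−4)−8=0 ⇒ 0
Ȟ^2: (4−0)−4=0 ⇒ 0

Ȟ^0(U;F) ≅ Z^4, Ȟ^1(U;F) ≅ 0 and Ȟ^2(U;F) ≅ 0


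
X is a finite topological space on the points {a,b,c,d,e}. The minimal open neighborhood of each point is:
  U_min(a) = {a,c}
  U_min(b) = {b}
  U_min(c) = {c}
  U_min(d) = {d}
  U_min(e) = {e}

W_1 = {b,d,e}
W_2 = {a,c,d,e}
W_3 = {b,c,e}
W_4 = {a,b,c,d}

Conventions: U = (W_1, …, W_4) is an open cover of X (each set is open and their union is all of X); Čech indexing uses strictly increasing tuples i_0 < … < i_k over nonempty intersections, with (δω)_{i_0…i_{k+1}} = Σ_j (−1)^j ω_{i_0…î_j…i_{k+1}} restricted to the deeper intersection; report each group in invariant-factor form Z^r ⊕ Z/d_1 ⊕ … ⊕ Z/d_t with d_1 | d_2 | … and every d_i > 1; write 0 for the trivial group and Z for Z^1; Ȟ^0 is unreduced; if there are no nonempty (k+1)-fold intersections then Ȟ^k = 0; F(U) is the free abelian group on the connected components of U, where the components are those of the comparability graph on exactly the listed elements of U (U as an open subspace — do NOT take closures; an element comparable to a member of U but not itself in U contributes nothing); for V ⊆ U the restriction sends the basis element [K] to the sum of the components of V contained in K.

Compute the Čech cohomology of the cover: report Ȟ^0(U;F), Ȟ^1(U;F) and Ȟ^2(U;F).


nonempty overlaps:
  W12={d,e} W13={b,e} W14={b,d} W23={c,e} W24={a,c,d} W34={b,c}
  W123={e} W124={d} W134={b} W234={c}
components per intersection:
  W1: {b} {d} {e}
  W2: {a,c} {d} {e}
  W3: {b} {c} {e}
  W4: {a,c} {b} {d}
  W12: {d} {e}
  W13: {b} {e}
  W14: {b} {d}
  W23: {c} {e}
  W24: {a,c} {d}
  W34: {b} {c}
  W123: {e}
  W124: {d}
  W134: {b}
  W234: {c}
C dims 12,12,4; δ0: rk 8, SNF 1^8; δ1: rk 4, SNF 1^4
degree 0: 12−8−0 = 4 → Ȟ^0 ≅ Z^4
degree 1: 12−4−8 = 0 → Ȟ^1 ≅ 0
degree 2: 4−0−4 = 0 → Ȟ^2 ≅ 0

Ȟ^0 = Z^4; Ȟ^1 = 0; Ȟ^2 = 0


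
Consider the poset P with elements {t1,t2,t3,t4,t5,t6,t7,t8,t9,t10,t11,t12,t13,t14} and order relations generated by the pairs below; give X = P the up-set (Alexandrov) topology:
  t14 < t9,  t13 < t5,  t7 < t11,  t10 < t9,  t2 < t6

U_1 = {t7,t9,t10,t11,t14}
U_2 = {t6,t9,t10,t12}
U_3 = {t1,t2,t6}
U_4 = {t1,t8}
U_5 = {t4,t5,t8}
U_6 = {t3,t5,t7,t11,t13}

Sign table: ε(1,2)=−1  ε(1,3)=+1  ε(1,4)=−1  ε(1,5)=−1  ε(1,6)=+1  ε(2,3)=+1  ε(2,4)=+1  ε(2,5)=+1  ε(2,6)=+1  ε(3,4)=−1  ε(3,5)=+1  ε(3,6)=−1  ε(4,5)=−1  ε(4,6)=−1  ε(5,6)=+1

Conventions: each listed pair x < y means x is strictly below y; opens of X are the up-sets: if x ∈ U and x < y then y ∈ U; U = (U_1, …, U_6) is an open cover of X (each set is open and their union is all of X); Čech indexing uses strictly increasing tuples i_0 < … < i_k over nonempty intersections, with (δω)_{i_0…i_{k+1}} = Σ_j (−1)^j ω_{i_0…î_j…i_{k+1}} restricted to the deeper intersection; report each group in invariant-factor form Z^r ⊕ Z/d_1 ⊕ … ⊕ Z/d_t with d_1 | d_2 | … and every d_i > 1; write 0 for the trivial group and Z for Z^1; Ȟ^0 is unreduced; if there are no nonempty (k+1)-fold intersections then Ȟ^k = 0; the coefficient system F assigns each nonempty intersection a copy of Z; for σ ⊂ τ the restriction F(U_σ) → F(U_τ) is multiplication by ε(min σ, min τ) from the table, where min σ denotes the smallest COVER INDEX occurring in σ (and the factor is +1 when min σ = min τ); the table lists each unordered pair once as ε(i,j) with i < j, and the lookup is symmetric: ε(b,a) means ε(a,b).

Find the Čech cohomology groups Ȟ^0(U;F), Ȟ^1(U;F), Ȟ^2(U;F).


Ȟ^0(U;F) ≅ 0, Ȟ^1(U;F) ≅ Z/2 and Ȟ^2(U;F) ≅ 0

intersection data:
  U12={t9,t10} U16={t7,t11} U23={t6} U34={t1} U45={t8} U56={t5}
C dims 6,6; δ0: rk 6, SNF 1^5·2
Ȟ^0 = (6 − 6) − 0 = 0, so Ȟ^0 ≅ 0
Ȟ^1 = (6 − 0) − 6 = 0 plus torsion [2], so Ȟ^1 ≅ Z/2
Ȟ^2 = (0 − 0) − 0 = 0, so Ȟ^2 ≅ 0


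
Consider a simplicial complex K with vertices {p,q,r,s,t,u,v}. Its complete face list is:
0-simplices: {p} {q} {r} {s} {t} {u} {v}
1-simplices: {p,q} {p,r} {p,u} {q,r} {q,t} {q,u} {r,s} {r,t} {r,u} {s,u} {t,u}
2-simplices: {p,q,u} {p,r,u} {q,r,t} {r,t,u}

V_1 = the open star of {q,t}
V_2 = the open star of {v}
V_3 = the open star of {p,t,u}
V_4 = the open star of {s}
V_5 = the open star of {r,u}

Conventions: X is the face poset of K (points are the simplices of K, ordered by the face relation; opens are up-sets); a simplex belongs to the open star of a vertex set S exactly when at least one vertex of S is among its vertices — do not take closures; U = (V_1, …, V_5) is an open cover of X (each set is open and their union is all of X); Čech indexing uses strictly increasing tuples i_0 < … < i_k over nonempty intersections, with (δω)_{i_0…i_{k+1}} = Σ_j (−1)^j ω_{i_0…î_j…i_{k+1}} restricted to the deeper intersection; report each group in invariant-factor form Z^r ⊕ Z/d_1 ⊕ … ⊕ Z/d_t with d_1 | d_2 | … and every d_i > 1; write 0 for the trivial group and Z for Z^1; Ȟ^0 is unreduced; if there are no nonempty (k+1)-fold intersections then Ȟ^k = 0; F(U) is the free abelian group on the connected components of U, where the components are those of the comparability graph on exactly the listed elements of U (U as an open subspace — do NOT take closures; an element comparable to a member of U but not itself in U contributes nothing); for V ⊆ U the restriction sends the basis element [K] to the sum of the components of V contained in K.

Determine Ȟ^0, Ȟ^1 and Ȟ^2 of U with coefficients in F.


Ȟ^0 = Z^2; Ȟ^1 = Z^2; Ȟ^2 = 0

nonempty overlaps:
  V1={{q},{t},{p,q},{q,r},{q,t},{q,u},{r,t},{t,u},{p,q,u},{q,r,t},{r,t,u}} V2={{v}} V3={{p},{t},{u},{p,q},{p,r},{p,u},{q,t},{q,u},{r,t},{r,u},{s,u},{t,u},{p,q,u},{p,r,u},{q,r,t},{r,t,u}} V4={{s},{r,s},{s,u}} V5={{r},{u},{p,r},{p,u},{q,r},{q,u},{r,s},{r,t},{r,u},{s,u},{t,u},{p,q,u},{p,r,u},{q,r,t},{r,t,u}}
  V13={{t},{p,q},{q,t},{q,u},{r,t},{t,u},{p,q,u},{q,r,t},{r,t,u}} V15={{q,r},{q,u},{r,t},{t,u},{p,q,u},{q,r,t},{r,t,u}} V34={{s,u}} V35={{u},{p,r},{p,u},{q,u},{r,t},{r,u},{s,u},{t,u},{p,q,u},{p,r,u},{q,r,t},{r,t,u}} V45={{r,s},{s,u}}
  V135={{q,u},{r,t},{t,u},{p,q,u},{q,r,t},{r,t,u}} V345={{s,u}}
components per intersection:
  V1: {{q},{t},{p,q},{q,r},{q,t},{q,u},{r,t},{t,u},{p,q,u},{q,r,t},{r,t,u}}
  V2: {{v}}
  V3: {{p},{t},{u},{p,q},{p,r},{p,u},{q,t},{q,u},{r,t},{r,u},{s,u},{t,u},{p,q,u},{p,r,u},{q,r,t},{r,t,u}}
  V4: {{s},{r,s},{s,u}}
  V5: {{r},{u},{p,r},{p,u},{q,r},{q,u},{r,s},{r,t},{r,u},{s,u},{t,u},{p,q,u},{p,r,u},{q,r,t},{r,t,u}}
  V13: {{t},{q,t},{r,t},{t,u},{q,r,t},{r,t,u}} {{p,q},{q,u},{p,q,u}}
  V15: {{q,r},{r,t},{t,u},{q,r,t},{r,t,u}} {{q,u},{p,q,u}}
  V34: {{s,u}}
  V35: {{u},{p,r},{p,u},{q,u},{r,t},{r,u},{s,u},{t,u},{p,q,u},{p,r,u},{q,r,t},{r,t,u}}
  V45: {{r,s}} {{s,u}}
  V135: {{q,u},{p,q,u}} {{r,t},{t,u},{q,r,t},{r,t,u}}
  V345: {{s,u}}
C dims 5,8,3; δ0: rk 3, SNF 1^3; δ1: rk 3, SNF 1^3
degree 0: 5−3−0 = 2 → Ȟ^0 ≅ Z^2
degree 1: 8−3−3 = 2 → Ȟ^1 ≅ Z^2
degree 2: 3−0−3 = 0 → Ȟ^2 ≅ 0


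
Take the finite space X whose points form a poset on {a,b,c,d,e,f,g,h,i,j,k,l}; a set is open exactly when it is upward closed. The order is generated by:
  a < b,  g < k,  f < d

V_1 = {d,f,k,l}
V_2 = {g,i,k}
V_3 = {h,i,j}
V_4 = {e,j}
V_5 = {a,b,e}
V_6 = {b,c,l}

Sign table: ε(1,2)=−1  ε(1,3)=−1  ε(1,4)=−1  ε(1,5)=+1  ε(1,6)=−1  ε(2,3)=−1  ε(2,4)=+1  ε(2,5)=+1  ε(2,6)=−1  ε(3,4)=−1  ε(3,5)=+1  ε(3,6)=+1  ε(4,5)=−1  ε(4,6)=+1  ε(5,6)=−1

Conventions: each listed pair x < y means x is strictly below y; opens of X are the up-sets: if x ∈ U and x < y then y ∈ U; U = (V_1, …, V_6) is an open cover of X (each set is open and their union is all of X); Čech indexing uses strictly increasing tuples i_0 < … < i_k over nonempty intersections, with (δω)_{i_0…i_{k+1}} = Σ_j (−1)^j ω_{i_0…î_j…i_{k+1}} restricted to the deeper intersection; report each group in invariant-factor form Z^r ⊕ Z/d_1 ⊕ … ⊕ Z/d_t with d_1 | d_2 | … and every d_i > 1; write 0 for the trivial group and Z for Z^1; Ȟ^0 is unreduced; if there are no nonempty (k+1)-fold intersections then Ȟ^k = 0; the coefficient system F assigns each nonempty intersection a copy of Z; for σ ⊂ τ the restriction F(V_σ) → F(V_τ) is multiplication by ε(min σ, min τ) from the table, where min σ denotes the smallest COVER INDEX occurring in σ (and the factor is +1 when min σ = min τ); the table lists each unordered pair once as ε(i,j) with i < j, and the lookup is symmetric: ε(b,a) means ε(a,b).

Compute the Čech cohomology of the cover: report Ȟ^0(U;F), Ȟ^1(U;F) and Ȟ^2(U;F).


nonempty overlaps:
  V12={k} V16={l} V23={i} V34={j} V45={e} V56={b}
C dims 6,6; δ0: rk 5, SNF 1^5
degree 0: 6−5−0 = 1 → Ȟ^0 ≅ Z
degree 1: 6−0−5 = 1 → Ȟ^1 ≅ Z
degree 2: 0−0−0 = 0 → Ȟ^2 ≅ 0

Ȟ^0(U;F) ≅ Z,  Ȟ^1(U;F) ≅ Z,  Ȟ^2(U;F) ≅ 0


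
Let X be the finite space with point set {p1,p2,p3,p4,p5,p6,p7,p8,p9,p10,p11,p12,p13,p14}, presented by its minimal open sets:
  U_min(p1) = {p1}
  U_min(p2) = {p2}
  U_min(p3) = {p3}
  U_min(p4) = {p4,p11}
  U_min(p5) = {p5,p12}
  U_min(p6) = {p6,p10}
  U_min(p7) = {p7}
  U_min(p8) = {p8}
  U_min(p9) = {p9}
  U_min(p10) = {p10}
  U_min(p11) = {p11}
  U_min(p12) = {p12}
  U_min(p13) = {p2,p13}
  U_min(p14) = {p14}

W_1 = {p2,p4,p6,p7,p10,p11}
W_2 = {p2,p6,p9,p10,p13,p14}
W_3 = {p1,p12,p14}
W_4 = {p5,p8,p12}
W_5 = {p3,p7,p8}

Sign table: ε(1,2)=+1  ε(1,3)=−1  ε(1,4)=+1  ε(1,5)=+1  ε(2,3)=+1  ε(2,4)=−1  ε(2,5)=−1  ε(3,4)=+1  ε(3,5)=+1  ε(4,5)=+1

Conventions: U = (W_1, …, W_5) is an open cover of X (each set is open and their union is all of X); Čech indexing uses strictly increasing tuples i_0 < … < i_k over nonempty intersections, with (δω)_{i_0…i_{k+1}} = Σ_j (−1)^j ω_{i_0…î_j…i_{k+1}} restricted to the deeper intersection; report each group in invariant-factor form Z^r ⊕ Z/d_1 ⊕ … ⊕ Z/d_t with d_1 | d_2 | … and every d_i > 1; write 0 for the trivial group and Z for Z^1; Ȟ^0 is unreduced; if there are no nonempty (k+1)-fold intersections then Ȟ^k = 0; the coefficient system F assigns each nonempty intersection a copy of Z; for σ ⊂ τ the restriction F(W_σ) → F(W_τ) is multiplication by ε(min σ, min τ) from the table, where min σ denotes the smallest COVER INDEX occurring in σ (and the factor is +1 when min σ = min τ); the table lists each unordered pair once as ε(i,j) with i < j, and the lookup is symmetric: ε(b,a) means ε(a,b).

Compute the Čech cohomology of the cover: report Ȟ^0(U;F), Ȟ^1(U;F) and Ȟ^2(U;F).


Ȟ^0 ≅ Z,  Ȟ^1 ≅ Z,  Ȟ^2 ≅ 0

nerve simplices:
  W12={p2,p6,p10} W15={p7} W23={p14} W34={p12} W45={p8}
C dims 5,5; δ0: rk 4, SNF 1^4
degree 0: 5−4−0 = 1 → Ȟ^0 ≅ Z
degree 1: 5−0−4 = 1 → Ȟ^1 ≅ Z
degree 2: 0−0−0 = 0 → Ȟ^2 ≅ 0


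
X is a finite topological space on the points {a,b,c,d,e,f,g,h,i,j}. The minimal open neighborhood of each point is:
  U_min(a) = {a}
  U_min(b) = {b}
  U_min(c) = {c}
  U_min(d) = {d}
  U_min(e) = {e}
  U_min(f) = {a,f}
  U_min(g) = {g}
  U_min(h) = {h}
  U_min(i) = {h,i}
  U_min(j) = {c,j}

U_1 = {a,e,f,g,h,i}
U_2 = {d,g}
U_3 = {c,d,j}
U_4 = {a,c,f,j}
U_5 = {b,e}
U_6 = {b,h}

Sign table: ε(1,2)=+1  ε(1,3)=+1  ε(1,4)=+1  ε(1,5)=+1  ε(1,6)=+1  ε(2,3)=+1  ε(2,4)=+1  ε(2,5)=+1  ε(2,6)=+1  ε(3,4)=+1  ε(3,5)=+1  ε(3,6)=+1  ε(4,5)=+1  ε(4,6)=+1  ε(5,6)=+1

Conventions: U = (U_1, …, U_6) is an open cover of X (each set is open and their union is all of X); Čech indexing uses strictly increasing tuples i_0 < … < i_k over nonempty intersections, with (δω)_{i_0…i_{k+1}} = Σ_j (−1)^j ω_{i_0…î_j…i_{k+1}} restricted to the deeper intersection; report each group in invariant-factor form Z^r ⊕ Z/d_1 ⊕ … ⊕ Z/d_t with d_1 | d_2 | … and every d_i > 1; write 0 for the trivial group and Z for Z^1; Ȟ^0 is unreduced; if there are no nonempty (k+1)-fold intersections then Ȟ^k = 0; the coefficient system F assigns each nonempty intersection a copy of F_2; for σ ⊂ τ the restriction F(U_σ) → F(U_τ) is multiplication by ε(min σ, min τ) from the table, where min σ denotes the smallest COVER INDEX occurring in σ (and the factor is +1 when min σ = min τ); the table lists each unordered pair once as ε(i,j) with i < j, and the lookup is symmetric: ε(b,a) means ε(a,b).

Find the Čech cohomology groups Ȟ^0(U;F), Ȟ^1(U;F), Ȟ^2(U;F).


Ȟ^0 = Z/2; Ȟ^1 = Z/2 ⊕ Z/2; Ȟ^2 = 0

intersection data:
  U12={g} U14={a,f} U15={e} U16={h} U23={d} U34={c,j} U56={b}
C dims 6,7; δ0: rk_F2 5
Ȟ^0 = (6 − 5) − 0 = 1, so Ȟ^0 ≅ Z/2
Ȟ^1 = (7 − 0) − 5 = 2, so Ȟ^1 ≅ Z/2 ⊕ Z/2
Ȟ^2 = (0 − 0) − 0 = 0, so Ȟ^2 ≅ 0


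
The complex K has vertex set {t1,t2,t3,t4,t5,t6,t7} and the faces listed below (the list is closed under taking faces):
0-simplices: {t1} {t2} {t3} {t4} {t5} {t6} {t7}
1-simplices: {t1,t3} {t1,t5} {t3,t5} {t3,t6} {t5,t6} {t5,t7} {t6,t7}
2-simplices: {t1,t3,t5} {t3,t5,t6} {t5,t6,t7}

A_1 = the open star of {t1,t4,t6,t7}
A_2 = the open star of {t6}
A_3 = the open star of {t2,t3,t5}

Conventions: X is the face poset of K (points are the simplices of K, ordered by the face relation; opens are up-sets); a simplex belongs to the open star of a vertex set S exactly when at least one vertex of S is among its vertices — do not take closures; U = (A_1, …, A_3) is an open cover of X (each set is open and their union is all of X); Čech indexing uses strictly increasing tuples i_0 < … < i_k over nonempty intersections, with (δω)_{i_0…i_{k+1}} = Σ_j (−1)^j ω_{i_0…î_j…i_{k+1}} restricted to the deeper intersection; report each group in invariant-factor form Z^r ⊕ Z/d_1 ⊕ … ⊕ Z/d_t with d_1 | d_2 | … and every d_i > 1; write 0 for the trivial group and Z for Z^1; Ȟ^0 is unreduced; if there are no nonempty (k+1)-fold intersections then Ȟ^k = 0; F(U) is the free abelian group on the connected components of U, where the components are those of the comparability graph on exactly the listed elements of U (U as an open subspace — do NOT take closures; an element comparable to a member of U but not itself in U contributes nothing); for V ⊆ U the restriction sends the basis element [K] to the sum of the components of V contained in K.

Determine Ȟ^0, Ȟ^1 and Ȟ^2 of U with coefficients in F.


nonempty overlaps:
  A1={{t1},{t4},{t6},{t7},{t1,t3},{t1,t5},{t3,t6},{t5,t6},{t5,t7},{t6,t7},{t1,t3,t5},{t3,t5,t6},{t5,t6,t7}} A2={{t6},{t3,t6},{t5,t6},{t6,t7},{t3,t5,t6},{t5,t6,t7}} A3={{t2},{t3},{t5},{t1,t3},{t1,t5},{t3,t5},{t3,t6},{t5,t6},{t5,t7},{t1,t3,t5},{t3,t5,t6},{t5,t6,t7}}
  A12={{t6},{t3,t6},{t5,t6},{t6,t7},{t3,t5,t6},{t5,t6,t7}} A13={{t1,t3},{t1,t5},{t3,t6},{t5,t6},{t5,t7},{t1,t3,t5},{t3,t5,t6},{t5,t6,t7}} A23={{t3,t6},{t5,t6},{t3,t5,t6},{t5,t6,t7}}
  A123={{t3,t6},{t5,t6},{t3,t5,t6},{t5,t6,t7}}
components per intersection:
  A1: {{t1},{t1,t3},{t1,t5},{t1,t3,t5}} {{t4}} {{t6},{t7},{t3,t6},{t5,t6},{t5,t7},{t6,t7},{t3,t5,t6},{t5,t6,t7}}
  A2: {{t6},{t3,t6},{t5,t6},{t6,t7},{t3,t5,t6},{t5,t6,t7}}
  A3: {{t2}} {{t3},{t5},{t1,t3},{t1,t5},{t3,t5},{t3,t6},{t5,t6},{t5,t7},{t1,t3,t5},{t3,t5,t6},{t5,t6,t7}}
  A12: {{t6},{t3,t6},{t5,t6},{t6,t7},{t3,t5,t6},{t5,t6,t7}}
  A13: {{t1,t3},{t1,t5},{t1,t3,t5}} {{t3,t6},{t5,t6},{t5,t7},{t3,t5,t6},{t5,t6,t7}}
  A23: {{t3,t6},{t5,t6},{t3,t5,t6},{t5,t6,t7}}
  A123: {{t3,t6},{t5,t6},{t3,t5,t6},{t5,t6,t7}}
C dims 6,4,1; δ0: rk 3, SNF 1^3; δ1: rk 1, SNF 1^1
degree 0: 6−3−0 = 3 → Ȟ^0 ≅ Z^3
degree 1: 4−1−3 = 0 → Ȟ^1 ≅ 0
degree 2: 1−0−1 = 0 → Ȟ^2 ≅ 0

Ȟ^0 = Z^3,  Ȟ^1 = 0,  Ȟ^2 = 0


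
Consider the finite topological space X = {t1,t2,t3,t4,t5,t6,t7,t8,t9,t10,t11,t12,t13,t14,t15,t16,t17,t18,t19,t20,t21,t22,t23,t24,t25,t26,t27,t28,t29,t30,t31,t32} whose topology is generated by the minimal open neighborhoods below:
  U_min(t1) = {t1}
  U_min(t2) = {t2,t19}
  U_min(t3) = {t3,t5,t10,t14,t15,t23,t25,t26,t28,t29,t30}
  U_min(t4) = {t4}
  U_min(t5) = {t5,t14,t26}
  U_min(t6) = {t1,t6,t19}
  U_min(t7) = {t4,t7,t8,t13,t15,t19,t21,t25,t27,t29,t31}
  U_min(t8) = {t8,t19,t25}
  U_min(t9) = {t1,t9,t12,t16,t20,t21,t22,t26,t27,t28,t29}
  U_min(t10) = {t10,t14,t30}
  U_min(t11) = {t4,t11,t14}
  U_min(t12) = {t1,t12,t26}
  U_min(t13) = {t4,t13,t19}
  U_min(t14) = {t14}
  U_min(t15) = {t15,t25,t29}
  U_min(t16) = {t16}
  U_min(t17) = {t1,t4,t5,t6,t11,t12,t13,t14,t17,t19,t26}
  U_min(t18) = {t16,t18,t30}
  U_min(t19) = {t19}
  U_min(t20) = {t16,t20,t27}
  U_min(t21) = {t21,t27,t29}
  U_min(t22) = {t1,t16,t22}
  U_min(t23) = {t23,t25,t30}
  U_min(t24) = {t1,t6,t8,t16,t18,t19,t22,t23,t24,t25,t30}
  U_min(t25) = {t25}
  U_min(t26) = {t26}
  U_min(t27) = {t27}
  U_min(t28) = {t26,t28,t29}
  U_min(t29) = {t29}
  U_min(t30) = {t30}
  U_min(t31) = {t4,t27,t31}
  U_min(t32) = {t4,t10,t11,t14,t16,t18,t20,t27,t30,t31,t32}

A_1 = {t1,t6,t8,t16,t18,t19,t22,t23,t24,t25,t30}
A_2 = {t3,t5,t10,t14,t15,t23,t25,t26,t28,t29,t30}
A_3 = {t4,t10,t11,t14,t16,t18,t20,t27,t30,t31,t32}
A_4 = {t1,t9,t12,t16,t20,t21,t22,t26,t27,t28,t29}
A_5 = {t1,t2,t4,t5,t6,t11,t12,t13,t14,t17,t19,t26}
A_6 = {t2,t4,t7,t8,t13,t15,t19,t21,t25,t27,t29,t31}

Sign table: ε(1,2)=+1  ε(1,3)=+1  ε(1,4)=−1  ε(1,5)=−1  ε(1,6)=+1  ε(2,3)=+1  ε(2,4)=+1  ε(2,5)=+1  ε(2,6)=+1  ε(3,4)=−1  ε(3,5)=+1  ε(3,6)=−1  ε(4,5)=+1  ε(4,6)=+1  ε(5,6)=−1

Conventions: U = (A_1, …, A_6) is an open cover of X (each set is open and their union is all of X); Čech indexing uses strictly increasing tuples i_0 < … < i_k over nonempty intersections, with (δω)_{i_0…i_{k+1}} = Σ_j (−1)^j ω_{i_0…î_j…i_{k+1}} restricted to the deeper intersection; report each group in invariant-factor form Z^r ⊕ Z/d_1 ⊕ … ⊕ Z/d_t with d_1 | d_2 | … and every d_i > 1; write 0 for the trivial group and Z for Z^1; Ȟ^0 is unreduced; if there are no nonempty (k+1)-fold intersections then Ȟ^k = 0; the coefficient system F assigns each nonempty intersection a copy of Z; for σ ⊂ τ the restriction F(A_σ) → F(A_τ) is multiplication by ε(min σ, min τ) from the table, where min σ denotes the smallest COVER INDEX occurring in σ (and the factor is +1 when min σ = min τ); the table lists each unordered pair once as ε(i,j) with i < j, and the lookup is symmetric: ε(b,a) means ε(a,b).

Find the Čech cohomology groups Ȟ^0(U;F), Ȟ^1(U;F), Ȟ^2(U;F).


cover nerve:
  A12={t23,t25,t30} A13={t16,t18,t30} A14={t1,t16,t22} A15={t1,t6,t19} A16={t8,t19,t25} A23={t10,t14,t30} A24={t26,t28,t29} A25={t5,t14,t26} A26={t15,t25,t29} A34={t16,t20,t27} A35={t4,t11,t14} A36={t4,t27,t31} A45={t1,t12,t26} A46={t21,t27,t29} A56={t2,t4,t13,t19}
  A123={t30} A126={t25} A134={t16} A145={t1} A156={t19} A235={t14} A245={t26} A246={t29} A346={t27} A356={t4}
C dims 6,15,10; δ0: rk 6, SNF 1^5·2; δ1: rk 9, SNF 1^9
Ȟ^0: (6−6)−0=0 ⇒ 0
Ȟ^1: (15−9)−6=0 plus torsion [2] ⇒ Z/2
Ȟ^2: (10−0)−9=1 ⇒ Z

Ȟ^0(U;F) ≅ 0,  Ȟ^1(U;F) ≅ Z/2,  Ȟ^2(U;F) ≅ Z


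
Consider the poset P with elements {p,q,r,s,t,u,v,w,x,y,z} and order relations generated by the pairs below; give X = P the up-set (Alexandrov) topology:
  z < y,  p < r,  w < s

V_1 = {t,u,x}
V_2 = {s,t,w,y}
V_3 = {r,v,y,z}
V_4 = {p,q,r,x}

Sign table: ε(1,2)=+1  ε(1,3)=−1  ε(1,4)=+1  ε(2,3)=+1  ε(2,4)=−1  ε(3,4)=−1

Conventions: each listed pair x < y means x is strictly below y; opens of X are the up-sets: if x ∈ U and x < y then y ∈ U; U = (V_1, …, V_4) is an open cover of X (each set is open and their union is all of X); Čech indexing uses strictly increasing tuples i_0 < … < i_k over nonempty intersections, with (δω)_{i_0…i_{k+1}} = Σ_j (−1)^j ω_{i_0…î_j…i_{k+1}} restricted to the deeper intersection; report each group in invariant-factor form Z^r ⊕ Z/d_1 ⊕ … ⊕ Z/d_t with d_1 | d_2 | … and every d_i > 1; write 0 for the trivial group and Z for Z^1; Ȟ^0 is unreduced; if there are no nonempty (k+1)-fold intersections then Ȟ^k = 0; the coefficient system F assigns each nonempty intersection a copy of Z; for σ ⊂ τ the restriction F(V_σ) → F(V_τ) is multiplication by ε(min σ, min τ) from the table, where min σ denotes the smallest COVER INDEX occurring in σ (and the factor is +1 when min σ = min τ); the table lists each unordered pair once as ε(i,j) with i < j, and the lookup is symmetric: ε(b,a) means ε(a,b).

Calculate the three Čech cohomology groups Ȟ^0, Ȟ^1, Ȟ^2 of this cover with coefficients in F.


nonempty overlaps:
  V12={t} V14={x} V23={y} V34={r}
C dims 4,4; δ0: rk 4, SNF 1^3·2
degree 0: 4−4−0 = 0 → Ȟ^0 ≅ 0
degree 1: 4−0−4 = 0 plus torsion [2] → Ȟ^1 ≅ Z/2
degree 2: 0−0−0 = 0 → Ȟ^2 ≅ 0

Ȟ^0 = 0; Ȟ^1 = Z/2; Ȟ^2 = 0


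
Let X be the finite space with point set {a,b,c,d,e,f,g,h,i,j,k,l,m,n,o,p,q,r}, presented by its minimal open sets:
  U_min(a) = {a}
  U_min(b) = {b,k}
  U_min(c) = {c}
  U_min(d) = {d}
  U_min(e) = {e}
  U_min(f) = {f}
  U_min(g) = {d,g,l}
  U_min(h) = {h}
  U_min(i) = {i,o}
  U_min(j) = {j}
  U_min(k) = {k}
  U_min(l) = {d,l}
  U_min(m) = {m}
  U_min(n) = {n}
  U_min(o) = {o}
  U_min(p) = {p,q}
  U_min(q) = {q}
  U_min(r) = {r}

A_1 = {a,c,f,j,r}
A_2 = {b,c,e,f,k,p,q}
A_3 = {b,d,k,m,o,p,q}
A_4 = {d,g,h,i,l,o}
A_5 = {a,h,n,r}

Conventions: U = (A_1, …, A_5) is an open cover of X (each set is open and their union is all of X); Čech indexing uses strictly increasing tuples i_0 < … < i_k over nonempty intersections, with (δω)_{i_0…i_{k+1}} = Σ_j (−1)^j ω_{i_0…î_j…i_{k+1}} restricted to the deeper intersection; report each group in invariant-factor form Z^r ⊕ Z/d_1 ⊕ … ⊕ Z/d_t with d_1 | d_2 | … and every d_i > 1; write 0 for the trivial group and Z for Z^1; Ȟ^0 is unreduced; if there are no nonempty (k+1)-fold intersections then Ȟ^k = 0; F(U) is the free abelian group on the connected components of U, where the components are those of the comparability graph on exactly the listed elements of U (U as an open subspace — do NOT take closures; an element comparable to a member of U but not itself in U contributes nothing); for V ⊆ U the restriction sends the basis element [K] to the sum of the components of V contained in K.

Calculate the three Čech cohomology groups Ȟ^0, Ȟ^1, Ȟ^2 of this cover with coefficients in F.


Ȟ^0(U;F) ≅ Z^13,  Ȟ^1(U;F) ≅ 0,  Ȟ^2(U;F) ≅ 0

nerve simplices:
  A12={c,f} A15={a,r} A23={b,k,p,q} A34={d,o} A45={h}
components per intersection:
  A1: {a} {c} {f} {j} {r}
  A2: {b,k} {c} {e} {f} {p,q}
  A3: {b,k} {d} {m} {o} {p,q}
  A4: {d,g,l} {h} {i,o}
  A5: {a} {h} {n} {r}
  A12: {c} {f}
  A15: {a} {r}
  A23: {b,k} {p,q}
  A34: {d} {o}
  A45: {h}
C dims 22,9; δ0: rk 9, SNF 1^9
degree 0: 22−9−0 = 13 → Ȟ^0 ≅ Z^13
degree 1: 9−0−9 = 0 → Ȟ^1 ≅ 0
degree 2: 0−0−0 = 0 → Ȟ^2 ≅ 0


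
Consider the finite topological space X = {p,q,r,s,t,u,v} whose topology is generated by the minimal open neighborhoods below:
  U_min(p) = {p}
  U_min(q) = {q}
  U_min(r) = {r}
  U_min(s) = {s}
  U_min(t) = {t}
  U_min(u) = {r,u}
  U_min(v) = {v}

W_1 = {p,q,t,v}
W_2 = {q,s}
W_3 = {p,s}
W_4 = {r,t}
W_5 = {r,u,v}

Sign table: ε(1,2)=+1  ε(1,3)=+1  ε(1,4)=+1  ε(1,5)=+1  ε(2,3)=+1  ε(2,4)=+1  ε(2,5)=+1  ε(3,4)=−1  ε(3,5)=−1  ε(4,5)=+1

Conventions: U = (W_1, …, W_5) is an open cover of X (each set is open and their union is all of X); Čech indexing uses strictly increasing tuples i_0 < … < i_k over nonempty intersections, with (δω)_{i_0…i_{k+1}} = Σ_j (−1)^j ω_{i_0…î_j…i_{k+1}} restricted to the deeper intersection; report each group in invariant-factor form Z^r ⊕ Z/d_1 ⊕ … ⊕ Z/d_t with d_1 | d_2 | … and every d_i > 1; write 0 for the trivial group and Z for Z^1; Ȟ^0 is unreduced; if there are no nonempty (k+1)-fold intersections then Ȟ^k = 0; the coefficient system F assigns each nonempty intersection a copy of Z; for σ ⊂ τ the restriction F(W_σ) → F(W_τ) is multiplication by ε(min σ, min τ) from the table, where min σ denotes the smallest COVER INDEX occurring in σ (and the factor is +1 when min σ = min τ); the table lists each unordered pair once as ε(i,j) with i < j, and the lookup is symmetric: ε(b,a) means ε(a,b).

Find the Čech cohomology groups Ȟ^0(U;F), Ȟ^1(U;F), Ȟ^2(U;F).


nerve simplices:
  W12={q} W13={p} W14={t} W15={v} W23={s} W45={r}
C dims 5,6; δ0: rk 4, SNF 1^4
degree 0: 5−4−0 = 1 → Ȟ^0 ≅ Z
degree 1: 6−0−4 = 2 → Ȟ^1 ≅ Z^2
degree 2: 0−0−0 = 0 → Ȟ^2 ≅ 0

Ȟ^0 = Z, Ȟ^1 = Z^2, Ȟ^2 = 0


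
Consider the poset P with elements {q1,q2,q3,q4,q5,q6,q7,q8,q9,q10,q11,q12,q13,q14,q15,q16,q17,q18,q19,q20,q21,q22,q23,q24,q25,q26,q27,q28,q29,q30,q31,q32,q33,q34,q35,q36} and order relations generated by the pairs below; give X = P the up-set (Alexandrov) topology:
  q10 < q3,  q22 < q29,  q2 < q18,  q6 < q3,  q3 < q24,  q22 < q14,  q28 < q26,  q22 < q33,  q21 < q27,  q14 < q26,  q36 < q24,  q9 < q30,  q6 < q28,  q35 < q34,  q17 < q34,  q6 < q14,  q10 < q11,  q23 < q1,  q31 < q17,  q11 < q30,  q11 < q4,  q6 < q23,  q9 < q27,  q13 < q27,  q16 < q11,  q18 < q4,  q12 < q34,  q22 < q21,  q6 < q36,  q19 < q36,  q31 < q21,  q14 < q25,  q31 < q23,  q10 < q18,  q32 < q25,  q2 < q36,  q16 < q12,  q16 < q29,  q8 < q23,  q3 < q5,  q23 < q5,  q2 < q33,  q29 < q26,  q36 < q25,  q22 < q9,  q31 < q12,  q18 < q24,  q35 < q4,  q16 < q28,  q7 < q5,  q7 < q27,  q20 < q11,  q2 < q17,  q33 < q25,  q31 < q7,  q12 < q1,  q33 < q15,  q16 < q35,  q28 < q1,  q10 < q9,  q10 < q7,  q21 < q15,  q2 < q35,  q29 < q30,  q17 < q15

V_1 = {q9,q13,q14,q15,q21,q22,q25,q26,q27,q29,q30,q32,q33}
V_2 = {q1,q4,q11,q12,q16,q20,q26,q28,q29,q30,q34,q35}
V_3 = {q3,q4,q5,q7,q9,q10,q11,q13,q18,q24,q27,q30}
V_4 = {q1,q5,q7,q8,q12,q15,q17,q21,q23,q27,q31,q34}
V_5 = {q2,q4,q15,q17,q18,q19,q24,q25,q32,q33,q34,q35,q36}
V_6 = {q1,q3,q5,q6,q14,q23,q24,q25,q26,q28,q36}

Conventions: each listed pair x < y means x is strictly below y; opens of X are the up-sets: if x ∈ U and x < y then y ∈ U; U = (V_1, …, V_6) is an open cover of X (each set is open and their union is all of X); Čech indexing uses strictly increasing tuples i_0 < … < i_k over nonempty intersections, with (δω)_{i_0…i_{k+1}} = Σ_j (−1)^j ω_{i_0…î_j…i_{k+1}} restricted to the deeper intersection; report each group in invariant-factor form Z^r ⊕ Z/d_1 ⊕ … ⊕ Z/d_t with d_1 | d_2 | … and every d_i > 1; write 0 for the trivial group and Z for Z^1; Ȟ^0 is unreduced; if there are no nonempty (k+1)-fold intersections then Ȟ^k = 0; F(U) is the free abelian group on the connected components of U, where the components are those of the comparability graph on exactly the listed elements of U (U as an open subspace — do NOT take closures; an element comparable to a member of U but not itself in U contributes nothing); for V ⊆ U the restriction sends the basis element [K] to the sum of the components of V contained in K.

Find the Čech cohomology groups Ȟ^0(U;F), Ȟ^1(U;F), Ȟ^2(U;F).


Ȟ^0 = Z, Ȟ^1 = 0 and Ȟ^2 = Z/2

nerve simplices:
  V12={q26,q29,q30} V13={q9,q13,q27,q30} V14={q15,q21,q27} V15={q15,q25,q32,q33} V16={q14,q25,q26} V23={q4,q11,q30} V24={q1,q12,q34} V25={q4,q34,q35} V26={q1,q26,q28} V34={q5,q7,q27} V35={q4,q18,q24} V36={q3,q5,q24} V45={q15,q17,q34} V46={q1,q5,q23} V56={q24,q25,q36}
  V123={q30} V126={q26} V134={q27} V145={q15} V156={q25} V235={q4} V245={q34} V246={q1} V346={q5} V356={q24}
components per intersection:
  V1: {q9,q13,q14,q15,q21,q22,q25,q26,q27,q29,q30,q32,q33}
  V2: {q1,q4,q11,q12,q16,q20,q26,q28,q29,q30,q34,q35}
  V3: {q3,q4,q5,q7,q9,q10,q11,q13,q18,q24,q27,q30}
  V4: {q1,q5,q7,q8,q12,q15,q17,q21,q23,q27,q31,q34}
  V5: {q2,q4,q15,q17,q18,q19,q24,q25,q32,q33,q34,q35,q36}
  V6: {q1,q3,q5,q6,q14,q23,q24,q25,q26,q28,q36}
  V12: {q26,q29,q30}
  V13: {q9,q13,q27,q30}
  V14: {q15,q21,q27}
  V15: {q15,q25,q32,q33}
  V16: {q14,q25,q26}
  V23: {q4,q11,q30}
  V24: {q1,q12,q34}
  V25: {q4,q34,q35}
  V26: {q1,q26,q28}
  V34: {q5,q7,q27}
  V35: {q4,q18,q24}
  V36: {q3,q5,q24}
  V45: {q15,q17,q34}
  V46: {q1,q5,q23}
  V56: {q24,q25,q36}
  V123: {q30}
  V126: {q26}
  V134: {q27}
  V145: {q15}
  V156: {q25}
  V235: {q4}
  V245: {q34}
  V246: {q1}
  V346: {q5}
  V356: {q24}
C dims 6,15,10; δ0: rk 5, SNF 1^5; δ1: rk 10, SNF 1^9·2
degree 0: 6−5−0 = 1 → Ȟ^0 ≅ Z
degree 1: 15−10−5 = 0 → Ȟ^1 ≅ 0
degree 2: 10−0−10 = 0 plus torsion [2] → Ȟ^2 ≅ Z/2


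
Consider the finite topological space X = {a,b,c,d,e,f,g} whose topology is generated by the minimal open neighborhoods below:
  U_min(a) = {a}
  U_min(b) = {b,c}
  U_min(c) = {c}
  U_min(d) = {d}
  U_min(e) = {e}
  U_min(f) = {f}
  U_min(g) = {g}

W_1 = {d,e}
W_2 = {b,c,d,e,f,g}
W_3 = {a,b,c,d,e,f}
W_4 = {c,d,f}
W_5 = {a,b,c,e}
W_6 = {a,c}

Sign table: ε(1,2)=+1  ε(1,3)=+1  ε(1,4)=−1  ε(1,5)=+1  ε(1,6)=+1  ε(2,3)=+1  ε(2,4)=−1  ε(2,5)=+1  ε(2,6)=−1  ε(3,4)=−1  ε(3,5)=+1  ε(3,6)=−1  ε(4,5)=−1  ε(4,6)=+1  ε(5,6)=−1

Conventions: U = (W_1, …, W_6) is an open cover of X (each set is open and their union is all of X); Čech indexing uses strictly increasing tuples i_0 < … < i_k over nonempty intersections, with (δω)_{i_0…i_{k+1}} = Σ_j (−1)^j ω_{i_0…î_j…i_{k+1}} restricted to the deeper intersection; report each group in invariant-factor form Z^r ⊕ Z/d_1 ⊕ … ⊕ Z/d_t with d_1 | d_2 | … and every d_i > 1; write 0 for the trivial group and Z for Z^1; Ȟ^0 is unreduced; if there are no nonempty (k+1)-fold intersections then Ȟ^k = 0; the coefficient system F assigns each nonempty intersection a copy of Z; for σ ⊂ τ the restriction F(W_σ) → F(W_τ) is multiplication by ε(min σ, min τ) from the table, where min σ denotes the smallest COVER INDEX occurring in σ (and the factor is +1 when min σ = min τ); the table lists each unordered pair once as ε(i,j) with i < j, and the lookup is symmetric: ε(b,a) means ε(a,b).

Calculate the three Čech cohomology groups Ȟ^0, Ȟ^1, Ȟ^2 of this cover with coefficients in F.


Ȟ^0 ≅ Z, Ȟ^1 ≅ 0, Ȟ^2 ≅ 0

nerve of the cover:
  W12={d,e} W13={d,e} W14={d} W15={e} W23={b,c,d,e,f} W24={c,d,f} W25={b,c,e} W26={c} W34={c,d,f} W35={a,b,c,e} W36={a,c} W45={c} W46={c} W56={a,c}
  W123={d,e} W124={d} W125={e} W134={d} W135={e} W234={c,d,f} W235={b,c,e} W236={c} W245={c} W246={c} W256={c} W345={c} W346={c} W356={a,c} W456={c}
  W1234={d} W1235={e} W2345={c} W2346={c} W2356={c} W2456={c} W3456={c}
  W23456={c}
C dims 6,14,15,7; δ0: rk 5, SNF 1^5; δ1: rk 9, SNF 1^9; δ2: rk 6, SNF 1^6
Ȟ^0 = (6 − 5) − 0 = 1, so Ȟ^0 ≅ Z
Ȟ^1 = (14 − 9) − 5 = 0, so Ȟ^1 ≅ 0
Ȟ^2 = (15 − 6) − 9 = 0, so Ȟ^2 ≅ 0
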